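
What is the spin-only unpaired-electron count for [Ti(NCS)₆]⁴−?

Ligand charges: each isothiocyanate is −1. With an overall charge of −4 the titanium centre must be in the +2 oxidation state.
Ti sits in group 4, so the d-electron count is 4 − 2 = 2.
In an octahedral field the d² configuration is t₂g²e_g⁰ (only one arrangement possible), giving 2 unpaired electrons.

2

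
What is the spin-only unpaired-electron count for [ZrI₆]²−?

Summing ligand charges against the −2 overall charge gives an oxidation state of +4 for zirconium.
Group 4 minus oxidation state 4 gives a d⁰ configuration.
In an octahedral field the d⁰ configuration is t₂g⁰e_g⁰, giving 0 unpaired electrons.

0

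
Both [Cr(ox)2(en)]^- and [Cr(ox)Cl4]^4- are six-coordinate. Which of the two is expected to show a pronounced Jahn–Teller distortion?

[Cr(ox)Cl4]^4-

[Cr(ox)2(en)]^-: Each oxalate is −2; ethylenediamine is neutral; balancing the −1 overall charge requires Cr(III). Cr sits in group 6, so the d-electron count is 6 − 3 = 3. The d³ configuration leaves the e_g set evenly filled (or empty) — no strong Jahn–Teller driving force.
[Cr(ox)Cl4]^4-: Ligand charges: each oxalate is −2; each chloride is −1. With an overall charge of −4 the chromium centre must be in the +2 oxidation state. Cr sits in group 6, so the d-electron count is 6 − 2 = 4. Chloride and oxalate are weak-field ligands for a first-row metal, so the complex is high-spin. The t₂g³e_g¹ (high-spin) configuration has an unevenly filled e_g set; the Jahn–Teller theorem predicts a tetragonal distortion (typically axial elongation) to lift the degeneracy.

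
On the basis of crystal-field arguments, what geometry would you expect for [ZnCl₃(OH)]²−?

tetrahedral

Summing ligand charges against the −2 overall charge gives an oxidation state of +2 for zinc.
Group 12 minus oxidation state 2 gives a d¹⁰ configuration.
Coordination number: 4.
A d¹⁰ ion has no crystal-field stabilisation preference between square planar and tetrahedral, so four ligands adopt the sterically favoured tetrahedral geometry.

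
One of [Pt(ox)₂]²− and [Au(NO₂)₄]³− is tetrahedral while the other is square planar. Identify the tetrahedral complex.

[Au(NO₂)₄]³−

For [Pt(ox)₂]²−: Summing ligand charges against the −2 overall charge gives an oxidation state of +2 for platinum. Group 10 minus oxidation state 2 gives a d⁸ configuration. A 5d d⁸ ion has a large crystal-field splitting; square planar leaves the high-energy d_{x²−y²} orbital empty and maximises CFSE. → square planar.
For [Au(NO₂)₄]³−: Summing ligand charges against the −3 overall charge gives an oxidation state of +1 for gold. Au sits in group 11, so the d-electron count is 11 − 1 = 10. A d¹⁰ ion has no crystal-field stabilisation preference between square planar and tetrahedral, so four ligands adopt the sterically favoured tetrahedral geometry. → tetrahedral.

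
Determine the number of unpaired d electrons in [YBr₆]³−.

Summing ligand charges against the −3 overall charge gives an oxidation state of +3 for yttrium.
Yttrium is a group-3 element; Y(III) is therefore d⁰.
In an octahedral field the d⁰ configuration is t₂g⁰e_g⁰, giving 0 unpaired electrons.

0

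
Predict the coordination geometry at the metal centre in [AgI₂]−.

linear

Ligand charges: each iodide is −1. With an overall charge of −1 the silver centre must be in the +1 oxidation state.
Ag sits in group 11, so the d-electron count is 11 − 1 = 10.
With 2 monodentate ligands the coordination number is 2.
A d¹⁰ ion with only two ligands adopts a linear arrangement (sp hybridisation; no CFSE preference).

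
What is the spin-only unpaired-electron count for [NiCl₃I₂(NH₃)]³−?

Each chloride is −1; each iodide is −1; ammonia is neutral; balancing the −3 overall charge requires Ni(II).
Group 10 minus oxidation state 2 gives a d⁸ configuration.
In an octahedral field the d⁸ configuration is t₂g⁶e_g² (only one arrangement possible), giving 2 unpaired electrons.

2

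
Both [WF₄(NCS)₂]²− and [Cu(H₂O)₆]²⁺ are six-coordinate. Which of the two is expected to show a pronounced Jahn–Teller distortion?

[Cu(H₂O)₆]²⁺

[WF₄(NCS)₂]²−: Summing ligand charges against the −2 overall charge gives an oxidation state of +4 for tungsten. Group 6 minus oxidation state 4 gives a d² configuration. The d² configuration leaves the e_g set evenly filled (or empty) — no strong Jahn–Teller driving force.
[Cu(H₂O)₆]²⁺: Ligand charges: water is neutral. With an overall charge of +2 the copper centre must be in the +2 oxidation state. Group 11 minus oxidation state 2 gives a d⁹ configuration. The t₂g⁶e_g³ configuration has an unevenly filled e_g set; the Jahn–Teller theorem predicts a tetragonal distortion (typically axial elongation) to lift the degeneracy.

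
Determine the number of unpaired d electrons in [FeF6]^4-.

4 unpaired electrons

Ligand charges: each fluoride is −1. With an overall charge of −4 the iron centre must be in the +2 oxidation state.
Fe sits in group 8, so the d-electron count is 8 − 2 = 6.
The spin state decides the count: Fluoride is a weak-field ligand for a first-row metal, so the complex is high-spin.
An octahedral high-spin d⁶ ion is t₂g⁴e_g², giving 4 unpaired electrons.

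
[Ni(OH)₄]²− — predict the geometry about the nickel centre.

tetrahedral

Summing ligand charges against the −2 overall charge gives an oxidation state of +2 for nickel.
Nickel is a group-10 element; Ni(II) is therefore d⁸.
With 4 monodentate ligands the coordination number is 4.
Hydroxide is a weak-field ligand.
With weak-field ligands the CFSE gain from square planar is small, so a 3d d⁸ ion takes the sterically preferred tetrahedral geometry.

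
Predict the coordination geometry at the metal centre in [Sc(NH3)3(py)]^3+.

Summing ligand charges against the +3 overall charge gives an oxidation state of +3 for scandium.
Group 3 minus oxidation state 3 gives a d⁰ configuration.
With 4 monodentate ligands the coordination number is 4.
A d⁰ ion has no crystal-field stabilisation preference between square planar and tetrahedral, so four ligands adopt the sterically favoured tetrahedral geometry.

tetrahedral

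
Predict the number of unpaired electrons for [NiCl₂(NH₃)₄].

2 unpaired electrons

Ligand charges: each chloride is −1; ammonia is neutral. With an overall charge of 0 the nickel centre must be in the +2 oxidation state.
Group 10 minus oxidation state 2 gives a d⁸ configuration.
In an octahedral field the d⁸ configuration is t₂g⁶e_g² (only one arrangement possible), giving 2 unpaired electrons.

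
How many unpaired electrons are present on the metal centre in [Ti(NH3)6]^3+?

1 unpaired electron

Ligand charges: ammonia is neutral. With an overall charge of +3 the titanium centre must be in the +3 oxidation state.
Ti sits in group 4, so the d-electron count is 4 − 3 = 1.
In an octahedral field the d¹ configuration is t₂g¹e_g⁰ (only one arrangement possible), giving 1 unpaired electron.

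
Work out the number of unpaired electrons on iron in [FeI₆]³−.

5 unpaired electrons

Each iodide is −1; balancing the −3 overall charge requires Fe(III).
Group 8 minus oxidation state 3 gives a d⁵ configuration.
The spin state decides the count: Iodide is a weak-field ligand for a first-row metal, so the complex is high-spin.
An octahedral high-spin d⁵ ion is t₂g³e_g², giving 5 unpaired electrons.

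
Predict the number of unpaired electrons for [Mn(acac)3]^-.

5 unpaired electrons

Each acetylacetonate is −1; balancing the −1 overall charge requires Mn(II).
Mn sits in group 7, so the d-electron count is 7 − 2 = 5.
Counting donor atoms: 3×acetylacetonate (bidentate) → 6 donors. Coordination number = 6.
The spin state decides the count: Acetylacetonate is a weak-field ligand for a first-row metal, so the complex is high-spin.
An octahedral high-spin d⁵ ion is t₂g³e_g², giving 5 unpaired electrons.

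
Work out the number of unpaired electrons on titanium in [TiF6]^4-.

2 unpaired electrons

Summing ligand charges against the −4 overall charge gives an oxidation state of +2 for titanium.
Group 4 minus oxidation state 2 gives a d² configuration.
In an octahedral field the d² configuration is t₂g²e_g⁰ (only one arrangement possible), giving 2 unpaired electrons.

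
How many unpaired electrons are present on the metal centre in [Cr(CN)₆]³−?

3 unpaired electrons

Summing ligand charges against the −3 overall charge gives an oxidation state of +3 for chromium.
Chromium is a group-6 element; Cr(III) is therefore d³.
In an octahedral field the d³ configuration is t₂g³e_g⁰ (only one arrangement possible), giving 3 unpaired electrons.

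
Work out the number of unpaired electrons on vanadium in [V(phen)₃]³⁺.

2 unpaired electrons

Summing ligand charges against the +3 overall charge gives an oxidation state of +3 for vanadium.
Vanadium is a group-5 element; V(III) is therefore d².
Counting donor atoms: 3×1,10-phenanthroline (bidentate) → 6 donors. Coordination number = 6.
In an octahedral field the d² configuration is t₂g²e_g⁰ (only one arrangement possible), giving 2 unpaired electrons.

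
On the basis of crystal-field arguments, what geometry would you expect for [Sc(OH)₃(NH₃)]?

Each hydroxide is −1; ammonia is neutral; balancing the 0 overall charge requires Sc(III).
Scandium is a group-3 element; Sc(III) is therefore d⁰.
With 4 monodentate ligands the coordination number is 4.
A d⁰ ion has no crystal-field stabilisation preference between square planar and tetrahedral, so four ligands adopt the sterically favoured tetrahedral geometry.

tetrahedral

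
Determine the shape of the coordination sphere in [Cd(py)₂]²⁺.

linear

Pyridine is neutral; balancing the +2 overall charge requires Cd(II).
Cd sits in group 12, so the d-electron count is 12 − 2 = 10.
With 2 monodentate ligands the coordination number is 2.
A d¹⁰ ion with only two ligands adopts a linear arrangement (sp hybridisation; no CFSE preference).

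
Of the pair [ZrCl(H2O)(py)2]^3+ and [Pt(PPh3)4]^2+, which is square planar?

For [ZrCl(H2O)(py)2]^3+: Summing ligand charges against the +3 overall charge gives an oxidation state of +4 for zirconium. Zr sits in group 4, so the d-electron count is 4 − 4 = 0. A d⁰ ion has no crystal-field stabilisation preference between square planar and tetrahedral, so four ligands adopt the sterically favoured tetrahedral geometry. → tetrahedral.
For [Pt(PPh3)4]^2+: Ligand charges: triphenylphosphine is neutral. With an overall charge of +2 the platinum centre must be in the +2 oxidation state. Pt sits in group 10, so the d-electron count is 10 − 2 = 8. A 5d d⁸ ion has a large crystal-field splitting; square planar leaves the high-energy d_{x²−y²} orbital empty and maximises CFSE. → square planar.

[Pt(PPh3)4]^2+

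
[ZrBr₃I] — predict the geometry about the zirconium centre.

Summing ligand charges against the 0 overall charge gives an oxidation state of +4 for zirconium.
Group 4 minus oxidation state 4 gives a d⁰ configuration.
With 4 monodentate ligands the coordination number is 4.
A d⁰ ion has no crystal-field stabilisation preference between square planar and tetrahedral, so four ligands adopt the sterically favoured tetrahedral geometry.

tetrahedral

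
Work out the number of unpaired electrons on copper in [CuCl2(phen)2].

1 unpaired electron

Ligand charges: each chloride is −1; 1,10-phenanthroline is neutral. With an overall charge of 0 the copper centre must be in the +2 oxidation state.
Copper is a group-11 element; Cu(II) is therefore d⁹.
Counting donor atoms: 2×chloride (monodentate) → 2 donors; 2×1,10-phenanthroline (bidentate) → 4 donors. Coordination number = 6.
In an octahedral field the d⁹ configuration is t₂g⁶e_g³ (only one arrangement possible), giving 1 unpaired electron.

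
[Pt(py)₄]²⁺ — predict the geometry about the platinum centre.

square planar

Summing ligand charges against the +2 overall charge gives an oxidation state of +2 for platinum.
Pt sits in group 10, so the d-electron count is 10 − 2 = 8.
With 4 monodentate ligands the coordination number is 4.
A 5d d⁸ ion has a large crystal-field splitting; square planar leaves the high-energy d_{x²−y²} orbital empty and maximises CFSE.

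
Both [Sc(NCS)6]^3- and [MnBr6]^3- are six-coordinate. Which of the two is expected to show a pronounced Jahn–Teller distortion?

[Sc(NCS)6]^3-: Summing ligand charges against the −3 overall charge gives an oxidation state of +3 for scandium. Scandium is a group-3 element; Sc(III) is therefore d⁰. The d⁰ configuration leaves the e_g set evenly filled (or empty) — no strong Jahn–Teller driving force.
[MnBr6]^3-: Ligand charges: each bromide is −1. With an overall charge of −3 the manganese centre must be in the +3 oxidation state. Manganese is a group-7 element; Mn(III) is therefore d⁴. Bromide is a weak-field ligand for a first-row metal, so the complex is high-spin. The t₂g³e_g¹ (high-spin) configuration has an unevenly filled e_g set; the Jahn–Teller theorem predicts a tetragonal distortion (typically axial elongation) to lift the degeneracy.

[MnBr6]^3-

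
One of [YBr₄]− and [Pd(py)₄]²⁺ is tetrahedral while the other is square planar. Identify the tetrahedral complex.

[YBr₄]−

For [YBr₄]−: Ligand charges: each bromide is −1. With an overall charge of −1 the yttrium centre must be in the +3 oxidation state. Y sits in group 3, so the d-electron count is 3 − 3 = 0. A d⁰ ion has no crystal-field stabilisation preference between square planar and tetrahedral, so four ligands adopt the sterically favoured tetrahedral geometry. → tetrahedral.
For [Pd(py)₄]²⁺: Pyridine is neutral; balancing the +2 overall charge requires Pd(II). Palladium is a group-10 element; Pd(II) is therefore d⁸. A 4d d⁸ ion has a large crystal-field splitting; square planar leaves the high-energy d_{x²−y²} orbital empty and maximises CFSE. → square planar.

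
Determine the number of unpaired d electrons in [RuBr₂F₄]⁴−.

Summing ligand charges against the −4 overall charge gives an oxidation state of +2 for ruthenium.
Ruthenium is a group-8 element; Ru(II) is therefore d⁶.
The spin state decides the count: a 4d ion has a large Δₒ and is invariably low-spin.
An octahedral low-spin d⁶ ion is t₂g⁶e_g⁰, giving 0 unpaired electrons.

0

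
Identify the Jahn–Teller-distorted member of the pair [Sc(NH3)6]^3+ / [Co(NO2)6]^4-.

[Sc(NH3)6]^3+: Ligand charges: ammonia is neutral. With an overall charge of +3 the scandium centre must be in the +3 oxidation state. Group 3 minus oxidation state 3 gives a d⁰ configuration. The d⁰ configuration leaves the e_g set evenly filled (or empty) — no strong Jahn–Teller driving force.
[Co(NO2)6]^4-: Ligand charges: each nitro (N-bound nitrite) is −1. With an overall charge of −4 the cobalt centre must be in the +2 oxidation state. Co sits in group 9, so the d-electron count is 9 − 2 = 7. Nitro (N-bound nitrite) is a strong-field ligand (high in the spectrochemical series) for a first-row metal, so the complex is low-spin. The t₂g⁶e_g¹ (low-spin) configuration has an unevenly filled e_g set; the Jahn–Teller theorem predicts a tetragonal distortion (typically axial elongation) to lift the degeneracy.

[Co(NO2)6]^4-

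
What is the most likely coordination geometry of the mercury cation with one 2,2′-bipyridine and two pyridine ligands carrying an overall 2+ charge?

tetrahedral

Ligand charges: 2,2′-bipyridine is neutral; pyridine is neutral. With an overall charge of +2 the mercury centre must be in the +2 oxidation state.
Mercury is a group-12 element; Hg(II) is therefore d¹⁰.
Counting donor atoms: 1×2,2′-bipyridine (bidentate) → 2 donors; 2×pyridine (monodentate) → 2 donors. Coordination number = 4.
A d¹⁰ ion has no crystal-field stabilisation preference between square planar and tetrahedral, so four ligands adopt the sterically favoured tetrahedral geometry.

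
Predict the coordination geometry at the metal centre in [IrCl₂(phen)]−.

Each chloride is −1; 1,10-phenanthroline is neutral; balancing the −1 overall charge requires Ir(I).
Ir sits in group 9, so the d-electron count is 9 − 1 = 8.
Counting donor atoms: 2×chloride (monodentate) → 2 donors; 1×1,10-phenanthroline (bidentate) → 2 donors. Coordination number = 4.
A 5d d⁸ ion has a large crystal-field splitting; square planar leaves the high-energy d_{x²−y²} orbital empty and maximises CFSE.

square planar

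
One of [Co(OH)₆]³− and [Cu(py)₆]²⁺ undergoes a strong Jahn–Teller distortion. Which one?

[Cu(py)₆]²⁺

[Co(OH)₆]³−: Ligand charges: each hydroxide is −1. With an overall charge of −3 the cobalt centre must be in the +3 oxidation state. Group 9 minus oxidation state 3 gives a d⁶ configuration. Co(III) has an exceptionally large octahedral splitting and is low-spin with essentially every ligand except fluoride. The d⁶ configuration leaves the e_g set evenly filled (or empty) — no strong Jahn–Teller driving force.
[Cu(py)₆]²⁺: Pyridine is neutral; balancing the +2 overall charge requires Cu(II). Cu sits in group 11, so the d-electron count is 11 − 2 = 9. The t₂g⁶e_g³ configuration has an unevenly filled e_g set; the Jahn–Teller theorem predicts a tetragonal distortion (typically axial elongation) to lift the degeneracy.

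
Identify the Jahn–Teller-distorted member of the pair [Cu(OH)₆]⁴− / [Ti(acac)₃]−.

[Cu(OH)₆]⁴−: Each hydroxide is −1; balancing the −4 overall charge requires Cu(II). Cu sits in group 11, so the d-electron count is 11 − 2 = 9. The t₂g⁶e_g³ configuration has an unevenly filled e_g set; the Jahn–Teller theorem predicts a tetragonal distortion (typically axial elongation) to lift the degeneracy.
[Ti(acac)₃]−: Summing ligand charges against the −1 overall charge gives an oxidation state of +2 for titanium. Titanium is a group-4 element; Ti(II) is therefore d². The d² configuration leaves the e_g set evenly filled (or empty) — no strong Jahn–Teller driving force.

[Cu(OH)₆]⁴−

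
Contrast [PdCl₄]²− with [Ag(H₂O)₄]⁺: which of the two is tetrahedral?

[Ag(H₂O)₄]⁺

For [PdCl₄]²−: Ligand charges: each chloride is −1. With an overall charge of −2 the palladium centre must be in the +2 oxidation state. Group 10 minus oxidation state 2 gives a d⁸ configuration. A 4d d⁸ ion has a large crystal-field splitting; square planar leaves the high-energy d_{x²−y²} orbital empty and maximises CFSE. → square planar.
For [Ag(H₂O)₄]⁺: Ligand charges: water is neutral. With an overall charge of +1 the silver centre must be in the +1 oxidation state. Ag sits in group 11, so the d-electron count is 11 − 1 = 10. A d¹⁰ ion has no crystal-field stabilisation preference between square planar and tetrahedral, so four ligands adopt the sterically favoured tetrahedral geometry. → tetrahedral.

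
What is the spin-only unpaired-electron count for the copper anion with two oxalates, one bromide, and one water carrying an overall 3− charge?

Ligand charges: each oxalate is −2; each bromide is −1; water is neutral. With an overall charge of −3 the copper centre must be in the +2 oxidation state.
Copper is a group-11 element; Cu(II) is therefore d⁹.
Counting donor atoms: 2×oxalate (bidentate) → 4 donors; 1×bromide (monodentate) → 1 donor; 1×water (monodentate) → 1 donor. Coordination number = 6.
In an octahedral field the d⁹ configuration is t₂g⁶e_g³ (only one arrangement possible), giving 1 unpaired electron.

1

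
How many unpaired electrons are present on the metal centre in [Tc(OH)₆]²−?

Summing ligand charges against the −2 overall charge gives an oxidation state of +4 for technetium.
Tc sits in group 7, so the d-electron count is 7 − 4 = 3.
In an octahedral field the d³ configuration is t₂g³e_g⁰ (only one arrangement possible), giving 3 unpaired electrons.

3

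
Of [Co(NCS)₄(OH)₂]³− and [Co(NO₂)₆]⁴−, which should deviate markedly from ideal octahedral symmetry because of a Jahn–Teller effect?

[Co(NCS)₄(OH)₂]³−: Summing ligand charges against the −3 overall charge gives an oxidation state of +3 for cobalt. Group 9 minus oxidation state 3 gives a d⁶ configuration. Co(III) has an exceptionally large octahedral splitting and is low-spin with essentially every ligand except fluoride. The d⁶ configuration leaves the e_g set evenly filled (or empty) — no strong Jahn–Teller driving force.
[Co(NO₂)₆]⁴−: Summing ligand charges against the −4 overall charge gives an oxidation state of +2 for cobalt. Group 9 minus oxidation state 2 gives a d⁷ configuration. Nitro (N-bound nitrite) is a strong-field ligand (high in the spectrochemical series) for a first-row metal, so the complex is low-spin. The t₂g⁶e_g¹ (low-spin) configuration has an unevenly filled e_g set; the Jahn–Teller theorem predicts a tetragonal distortion (typically axial elongation) to lift the degeneracy.

[Co(NO₂)₆]⁴−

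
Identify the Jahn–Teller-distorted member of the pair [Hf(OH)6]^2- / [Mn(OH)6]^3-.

[Mn(OH)6]^3-

[Hf(OH)6]^2-: Summing ligand charges against the −2 overall charge gives an oxidation state of +4 for hafnium. Group 4 minus oxidation state 4 gives a d⁰ configuration. The d⁰ configuration leaves the e_g set evenly filled (or empty) — no strong Jahn–Teller driving force.
[Mn(OH)6]^3-: Summing ligand charges against the −3 overall charge gives an oxidation state of +3 for manganese. Group 7 minus oxidation state 3 gives a d⁴ configuration. Hydroxide is a weak-field ligand for a first-row metal, so the complex is high-spin. The t₂g³e_g¹ (high-spin) configuration has an unevenly filled e_g set; the Jahn–Teller theorem predicts a tetragonal distortion (typically axial elongation) to lift the degeneracy.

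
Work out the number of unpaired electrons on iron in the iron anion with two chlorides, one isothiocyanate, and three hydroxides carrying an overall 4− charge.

4 unpaired electrons

Ligand charges: each chloride is −1; each isothiocyanate is −1; each hydroxide is −1. With an overall charge of −4 the iron centre must be in the +2 oxidation state.
Fe sits in group 8, so the d-electron count is 8 − 2 = 6.
The spin state decides the count: Chloride, hydroxide, and isothiocyanate are weak-field ligands for a first-row metal, so the complex is high-spin.
An octahedral high-spin d⁶ ion is t₂g⁴e_g², giving 4 unpaired electrons.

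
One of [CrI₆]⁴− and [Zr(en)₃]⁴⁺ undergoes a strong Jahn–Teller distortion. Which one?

[CrI₆]⁴−: Each iodide is −1; balancing the −4 overall charge requires Cr(II). Cr sits in group 6, so the d-electron count is 6 − 2 = 4. Iodide is a weak-field ligand for a first-row metal, so the complex is high-spin. The t₂g³e_g¹ (high-spin) configuration has an unevenly filled e_g set; the Jahn–Teller theorem predicts a tetragonal distortion (typically axial elongation) to lift the degeneracy.
[Zr(en)₃]⁴⁺: Summing ligand charges against the +4 overall charge gives an oxidation state of +4 for zirconium. Zr sits in group 4, so the d-electron count is 4 − 4 = 0. The d⁰ configuration leaves the e_g set evenly filled (or empty) — no strong Jahn–Teller driving force.

[CrI₆]⁴−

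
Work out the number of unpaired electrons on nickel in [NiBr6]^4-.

Each bromide is −1; balancing the −4 overall charge requires Ni(II).
Nickel is a group-10 element; Ni(II) is therefore d⁸.
In an octahedral field the d⁸ configuration is t₂g⁶e_g² (only one arrangement possible), giving 2 unpaired electrons.

2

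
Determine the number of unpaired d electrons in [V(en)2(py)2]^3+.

2

Summing ligand charges against the +3 overall charge gives an oxidation state of +3 for vanadium.
Vanadium is a group-5 element; V(III) is therefore d².
Counting donor atoms: 2×ethylenediamine (bidentate) → 4 donors; 2×pyridine (monodentate) → 2 donors. Coordination number = 6.
In an octahedral field the d² configuration is t₂g²e_g⁰ (only one arrangement possible), giving 2 unpaired electrons.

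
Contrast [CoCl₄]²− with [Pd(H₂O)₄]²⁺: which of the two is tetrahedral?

For [CoCl₄]²−: Summing ligand charges against the −2 overall charge gives an oxidation state of +2 for cobalt. Cobalt is a group-9 element; Co(II) is therefore d⁷. For a high-spin 3d d⁷ ion with weak-field ligands the small Δₜ gives little square-planar CFSE advantage, so four ligands adopt the sterically favoured tetrahedral geometry. → tetrahedral.
For [Pd(H₂O)₄]²⁺: Water is neutral; balancing the +2 overall charge requires Pd(II). Pd sits in group 10, so the d-electron count is 10 − 2 = 8. A 4d d⁸ ion has a large crystal-field splitting; square planar leaves the high-energy d_{x²−y²} orbital empty and maximises CFSE. → square planar.

[CoCl₄]²−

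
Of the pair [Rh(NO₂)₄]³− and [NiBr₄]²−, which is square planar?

[Rh(NO₂)₄]³−

For [Rh(NO₂)₄]³−: Each nitro (N-bound nitrite) is −1; balancing the −3 overall charge requires Rh(I). Rhodium is a group-9 element; Rh(I) is therefore d⁸. A 4d d⁸ ion has a large crystal-field splitting; square planar leaves the high-energy d_{x²−y²} orbital empty and maximises CFSE. → square planar.
For [NiBr₄]²−: Each bromide is −1; balancing the −2 overall charge requires Ni(II). Ni sits in group 10, so the d-electron count is 10 − 2 = 8. Bromide is a weak-field ligand. With weak-field ligands the CFSE gain from square planar is small, so a 3d d⁸ ion takes the sterically preferred tetrahedral geometry. → tetrahedral.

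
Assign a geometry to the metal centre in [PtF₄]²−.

Ligand charges: each fluoride is −1. With an overall charge of −2 the platinum centre must be in the +2 oxidation state.
Pt sits in group 10, so the d-electron count is 10 − 2 = 8.
Coordination number: 4.
A 5d d⁸ ion has a large crystal-field splitting; square planar leaves the high-energy d_{x²−y²} orbital empty and maximises CFSE.

square planar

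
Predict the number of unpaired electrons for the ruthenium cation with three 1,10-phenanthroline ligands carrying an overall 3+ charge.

1 unpaired electron

1,10-phenanthroline is neutral; balancing the +3 overall charge requires Ru(III).
Ru sits in group 8, so the d-electron count is 8 − 3 = 5.
Counting donor atoms: 3×1,10-phenanthroline (bidentate) → 6 donors. Coordination number = 6.
The spin state decides the count: a 4d ion has a large Δₒ and is invariably low-spin.
An octahedral low-spin d⁵ ion is t₂g⁵e_g⁰, giving 1 unpaired electron.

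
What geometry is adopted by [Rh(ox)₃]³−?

Ligand charges: each oxalate is −2. With an overall charge of −3 the rhodium centre must be in the +3 oxidation state.
Rh sits in group 9, so the d-electron count is 9 − 3 = 6.
Counting donor atoms: 3×oxalate (bidentate) → 6 donors. Coordination number = 6.
Six donors around a single metal centre give an octahedral coordination sphere.

octahedral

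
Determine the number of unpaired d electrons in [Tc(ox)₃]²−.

Ligand charges: each oxalate is −2. With an overall charge of −2 the technetium centre must be in the +4 oxidation state.
Technetium is a group-7 element; Tc(IV) is therefore d³.
Counting donor atoms: 3×oxalate (bidentate) → 6 donors. Coordination number = 6.
In an octahedral field the d³ configuration is t₂g³e_g⁰ (only one arrangement possible), giving 3 unpaired electrons.

3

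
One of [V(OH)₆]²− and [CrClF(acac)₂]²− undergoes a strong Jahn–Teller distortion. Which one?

[V(OH)₆]²−: Ligand charges: each hydroxide is −1. With an overall charge of −2 the vanadium centre must be in the +4 oxidation state. Group 5 minus oxidation state 4 gives a d¹ configuration. The d¹ configuration leaves the e_g set evenly filled (or empty) — no strong Jahn–Teller driving force.
[CrClF(acac)₂]²−: Each chloride is −1; each fluoride is −1; each acetylacetonate is −1; balancing the −2 overall charge requires Cr(II). Cr sits in group 6, so the d-electron count is 6 − 2 = 4. Acetylacetonate, chloride, and fluoride are weak-field ligands for a first-row metal, so the complex is high-spin. The t₂g³e_g¹ (high-spin) configuration has an unevenly filled e_g set; the Jahn–Teller theorem predicts a tetragonal distortion (typically axial elongation) to lift the degeneracy.

[CrClF(acac)₂]²−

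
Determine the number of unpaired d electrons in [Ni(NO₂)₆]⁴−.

Ligand charges: each nitro (N-bound nitrite) is −1. With an overall charge of −4 the nickel centre must be in the +2 oxidation state.
Group 10 minus oxidation state 2 gives a d⁸ configuration.
In an octahedral field the d⁸ configuration is t₂g⁶e_g² (only one arrangement possible), giving 2 unpaired electrons.

2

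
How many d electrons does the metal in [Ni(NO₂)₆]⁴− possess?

d8

Summing ligand charges against the −4 overall charge gives an oxidation state of +2 for nickel.
Group 10 minus oxidation state 2 gives a d⁸ configuration.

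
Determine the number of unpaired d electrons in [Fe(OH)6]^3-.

5 unpaired electrons

Each hydroxide is −1; balancing the −3 overall charge requires Fe(III).
Iron is a group-8 element; Fe(III) is therefore d⁵.
The spin state decides the count: Hydroxide is a weak-field ligand for a first-row metal, so the complex is high-spin.
An octahedral high-spin d⁵ ion is t₂g³e_g², giving 5 unpaired electrons.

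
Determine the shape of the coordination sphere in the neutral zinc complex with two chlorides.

Each chloride is −1; balancing the 0 overall charge requires Zn(II).
Zn sits in group 12, so the d-electron count is 12 − 2 = 10.
Coordination number: 2.
A d¹⁰ ion with only two ligands adopts a linear arrangement (sp hybridisation; no CFSE preference).

linear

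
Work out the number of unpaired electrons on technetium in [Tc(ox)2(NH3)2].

3 unpaired electrons

Each oxalate is −2; ammonia is neutral; balancing the 0 overall charge requires Tc(IV).
Technetium is a group-7 element; Tc(IV) is therefore d³.
Counting donor atoms: 2×oxalate (bidentate) → 4 donors; 2×ammonia (monodentate) → 2 donors. Coordination number = 6.
In an octahedral field the d³ configuration is t₂g³e_g⁰ (only one arrangement possible), giving 3 unpaired electrons.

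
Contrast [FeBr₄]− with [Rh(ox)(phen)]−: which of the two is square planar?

[Rh(ox)(phen)]−

For [FeBr₄]−: Ligand charges: each bromide is −1. With an overall charge of −1 the iron centre must be in the +3 oxidation state. Iron is a group-8 element; Fe(III) is therefore d⁵. A high-spin d⁵ ion has zero CFSE in either geometry, so four ligands adopt the sterically favoured tetrahedral geometry. → tetrahedral.
For [Rh(ox)(phen)]−: Summing ligand charges against the −1 overall charge gives an oxidation state of +1 for rhodium. Rh sits in group 9, so the d-electron count is 9 − 1 = 8. A 4d d⁸ ion has a large crystal-field splitting; square planar leaves the high-energy d_{x²−y²} orbital empty and maximises CFSE. → square planar.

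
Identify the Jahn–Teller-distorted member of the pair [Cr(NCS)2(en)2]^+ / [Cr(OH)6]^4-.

[Cr(OH)6]^4-

[Cr(NCS)2(en)2]^+: Ligand charges: each isothiocyanate is −1; ethylenediamine is neutral. With an overall charge of +1 the chromium centre must be in the +3 oxidation state. Cr sits in group 6, so the d-electron count is 6 − 3 = 3. The d³ configuration leaves the e_g set evenly filled (or empty) — no strong Jahn–Teller driving force.
[Cr(OH)6]^4-: Ligand charges: each hydroxide is −1. With an overall charge of −4 the chromium centre must be in the +2 oxidation state. Chromium is a group-6 element; Cr(II) is therefore d⁴. Hydroxide is a weak-field ligand for a first-row metal, so the complex is high-spin. The t₂g³e_g¹ (high-spin) configuration has an unevenly filled e_g set; the Jahn–Teller theorem predicts a tetragonal distortion (typically axial elongation) to lift the degeneracy.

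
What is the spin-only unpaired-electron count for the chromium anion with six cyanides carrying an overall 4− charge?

2

Ligand charges: each cyanide is −1. With an overall charge of −4 the chromium centre must be in the +2 oxidation state.
Cr sits in group 6, so the d-electron count is 6 − 2 = 4.
The spin state decides the count: Cyanide is a strong-field ligand (high in the spectrochemical series) for a first-row metal, so the complex is low-spin.
An octahedral low-spin d⁴ ion is t₂g⁴e_g⁰, giving 2 unpaired electrons.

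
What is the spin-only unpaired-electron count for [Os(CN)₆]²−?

Ligand charges: each cyanide is −1. With an overall charge of −2 the osmium centre must be in the +4 oxidation state.
Group 8 minus oxidation state 4 gives a d⁴ configuration.
The spin state decides the count: a 5d ion has a large Δₒ and is invariably low-spin.
An octahedral low-spin d⁴ ion is t₂g⁴e_g⁰, giving 2 unpaired electrons.

2 unpaired electrons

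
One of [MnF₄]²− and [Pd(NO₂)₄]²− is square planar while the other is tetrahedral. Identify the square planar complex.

[Pd(NO₂)₄]²−

For [MnF₄]²−: Summing ligand charges against the −2 overall charge gives an oxidation state of +2 for manganese. Mn sits in group 7, so the d-electron count is 7 − 2 = 5. A high-spin d⁵ ion has zero CFSE in either geometry, so four ligands adopt the sterically favoured tetrahedral geometry. → tetrahedral.
For [Pd(NO₂)₄]²−: Ligand charges: each nitro (N-bound nitrite) is −1. With an overall charge of −2 the palladium centre must be in the +2 oxidation state. Group 10 minus oxidation state 2 gives a d⁸ configuration. A 4d d⁸ ion has a large crystal-field splitting; square planar leaves the high-energy d_{x²−y²} orbital empty and maximises CFSE. → square planar.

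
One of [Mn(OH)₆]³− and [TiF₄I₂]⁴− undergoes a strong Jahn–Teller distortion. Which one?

[Mn(OH)₆]³−: Summing ligand charges against the −3 overall charge gives an oxidation state of +3 for manganese. Mn sits in group 7, so the d-electron count is 7 − 3 = 4. Hydroxide is a weak-field ligand for a first-row metal, so the complex is high-spin. The t₂g³e_g¹ (high-spin) configuration has an unevenly filled e_g set; the Jahn–Teller theorem predicts a tetragonal distortion (typically axial elongation) to lift the degeneracy.
[TiF₄I₂]⁴−: Summing ligand charges against the −4 overall charge gives an oxidation state of +2 for titanium. Group 4 minus oxidation state 2 gives a d² configuration. The d² configuration leaves the e_g set evenly filled (or empty) — no strong Jahn–Teller driving force.

[Mn(OH)₆]³−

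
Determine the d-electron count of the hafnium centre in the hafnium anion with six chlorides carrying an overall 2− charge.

d0

Each chloride is −1; balancing the −2 overall charge requires Hf(IV).
Hafnium is a group-4 element; Hf(IV) is therefore d⁰.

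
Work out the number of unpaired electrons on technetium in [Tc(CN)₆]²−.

Summing ligand charges against the −2 overall charge gives an oxidation state of +4 for technetium.
Technetium is a group-7 element; Tc(IV) is therefore d³.
In an octahedral field the d³ configuration is t₂g³e_g⁰ (only one arrangement possible), giving 3 unpaired electrons.

3 unpaired electrons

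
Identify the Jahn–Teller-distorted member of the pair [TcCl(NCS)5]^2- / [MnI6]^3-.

[MnI6]^3-

[TcCl(NCS)5]^2-: Summing ligand charges against the −2 overall charge gives an oxidation state of +4 for technetium. Group 7 minus oxidation state 4 gives a d³ configuration. The d³ configuration leaves the e_g set evenly filled (or empty) — no strong Jahn–Teller driving force.
[MnI6]^3-: Summing ligand charges against the −3 overall charge gives an oxidation state of +3 for manganese. Group 7 minus oxidation state 3 gives a d⁴ configuration. Iodide is a weak-field ligand for a first-row metal, so the complex is high-spin. The t₂g³e_g¹ (high-spin) configuration has an unevenly filled e_g set; the Jahn–Teller theorem predicts a tetragonal distortion (typically axial elongation) to lift the degeneracy.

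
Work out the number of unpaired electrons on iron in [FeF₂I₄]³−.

Summing ligand charges against the −3 overall charge gives an oxidation state of +3 for iron.
Group 8 minus oxidation state 3 gives a d⁵ configuration.
The spin state decides the count: Fluoride and iodide are weak-field ligands for a first-row metal, so the complex is high-spin.
An octahedral high-spin d⁵ ion is t₂g³e_g², giving 5 unpaired electrons.

5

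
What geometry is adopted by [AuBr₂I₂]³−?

Ligand charges: each bromide is −1; each iodide is −1. With an overall charge of −3 the gold centre must be in the +1 oxidation state.
Au sits in group 11, so the d-electron count is 11 − 1 = 10.
With 4 monodentate ligands the coordination number is 4.
A d¹⁰ ion has no crystal-field stabilisation preference between square planar and tetrahedral, so four ligands adopt the sterically favoured tetrahedral geometry.

tetrahedral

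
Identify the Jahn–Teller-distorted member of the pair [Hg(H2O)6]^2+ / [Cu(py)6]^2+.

[Hg(H2O)6]^2+: Ligand charges: water is neutral. With an overall charge of +2 the mercury centre must be in the +2 oxidation state. Group 12 minus oxidation state 2 gives a d¹⁰ configuration. The d¹⁰ configuration leaves the e_g set evenly filled (or empty) — no strong Jahn–Teller driving force.
[Cu(py)6]^2+: Pyridine is neutral; balancing the +2 overall charge requires Cu(II). Cu sits in group 11, so the d-electron count is 11 − 2 = 9. The t₂g⁶e_g³ configuration has an unevenly filled e_g set; the Jahn–Teller theorem predicts a tetragonal distortion (typically axial elongation) to lift the degeneracy.

[Cu(py)6]^2+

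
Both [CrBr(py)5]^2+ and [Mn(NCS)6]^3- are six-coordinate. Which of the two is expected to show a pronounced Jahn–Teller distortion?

[Mn(NCS)6]^3-

[CrBr(py)5]^2+: Summing ligand charges against the +2 overall charge gives an oxidation state of +3 for chromium. Chromium is a group-6 element; Cr(III) is therefore d³. The d³ configuration leaves the e_g set evenly filled (or empty) — no strong Jahn–Teller driving force.
[Mn(NCS)6]^3-: Summing ligand charges against the −3 overall charge gives an oxidation state of +3 for manganese. Mn sits in group 7, so the d-electron count is 7 − 3 = 4. Isothiocyanate is a weak-field ligand for a first-row metal, so the complex is high-spin. The t₂g³e_g¹ (high-spin) configuration has an unevenly filled e_g set; the Jahn–Teller theorem predicts a tetragonal distortion (typically axial elongation) to lift the degeneracy.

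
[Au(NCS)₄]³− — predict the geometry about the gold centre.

tetrahedral

Summing ligand charges against the −3 overall charge gives an oxidation state of +1 for gold.
Gold is a group-11 element; Au(I) is therefore d¹⁰.
With 4 monodentate ligands the coordination number is 4.
A d¹⁰ ion has no crystal-field stabilisation preference between square planar and tetrahedral, so four ligands adopt the sterically favoured tetrahedral geometry.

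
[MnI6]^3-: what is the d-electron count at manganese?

Ligand charges: each iodide is −1. With an overall charge of −3 the manganese centre must be in the +3 oxidation state.
Mn sits in group 7, so the d-electron count is 7 − 3 = 4.

d⁴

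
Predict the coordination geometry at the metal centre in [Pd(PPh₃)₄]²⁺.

square planar

Summing ligand charges against the +2 overall charge gives an oxidation state of +2 for palladium.
Pd sits in group 10, so the d-electron count is 10 − 2 = 8.
With 4 monodentate ligands the coordination number is 4.
A 4d d⁸ ion has a large crystal-field splitting; square planar leaves the high-energy d_{x²−y²} orbital empty and maximises CFSE.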